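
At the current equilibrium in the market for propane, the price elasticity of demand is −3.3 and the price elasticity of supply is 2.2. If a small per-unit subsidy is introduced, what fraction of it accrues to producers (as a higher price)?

Producer share = 0.6

For a small subsidy around the equilibrium, the benefit split depends on the relative slopes, which at a point are proportional to the elasticities.
Buyer share = εs/(εs + |εd|) = 2.2/(2.2 + 3.3) = 0.4; seller share = |εd|/(εs + |εd|) = 0.6.
So producers capture 0.6 of the subsidy.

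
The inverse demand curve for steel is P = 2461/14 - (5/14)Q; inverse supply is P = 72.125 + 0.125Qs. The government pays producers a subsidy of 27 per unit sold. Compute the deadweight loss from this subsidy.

Deadweight loss = 756

Pre-subsidy: 2461/14 - (5/14)Q = 72.125 + 0.125Q gives Q* = 215 and P* = 99.
With the subsidy, sellers receive Ps = Pb + 27 for each unit, where Pb is the price buyers pay.
On the curves, Pb = 2461/14 - (5/14)Q and Ps = 72.125 + 0.125Q; the wedge Ps − Pb = 27 gives 72.125 + 0.125Q − (2461/14 - (5/14)Q) = 27, so Q' = 271.
Then Pb = 2461/14 − (5/14)·271 = 79 and Ps = 72.125 + 0.125·271 = 106.
The subsidy expands output by 271 − 215 = 56 past the efficient level; on those units the gap between marginal cost and willingness to pay runs from 0 up to 27.
DWL = ½ × 27 × 56 = 756.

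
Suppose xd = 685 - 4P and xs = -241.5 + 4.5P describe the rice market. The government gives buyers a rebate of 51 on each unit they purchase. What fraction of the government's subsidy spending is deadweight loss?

DWL / government spending = 18/119

Pre-subsidy: 685 - 4P = -241.5 + 4.5P gives P* = 109, x* = 249.
With the rebate, buyers effectively pay Pb = Ps − 51, where Ps is the price sellers receive.
Demand in terms of Ps becomes xd = 685 − 4(Ps − 51) = 889 - 4Ps. Setting this equal to supply: 889 - 4Ps = -241.5 + 4.5Ps, so Ps = 133.
Buyers pay Pb = 133 − 51 = 82; x' = -241.5 + 4.5·133 = 357.
ΔCS = ½(249 + 357)(109 − 82) = 8181; ΔPS = ½(249 + 357)(133 − 109) = 7272.
Government spending = 51 × 357 = 18207.
DWL = ½ × 51 × (357 − 249) = 2754; fraction = 2754 / 18207 = 18/119.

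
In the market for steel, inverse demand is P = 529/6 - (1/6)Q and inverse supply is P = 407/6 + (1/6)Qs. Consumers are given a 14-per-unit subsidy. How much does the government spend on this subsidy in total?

Pre-subsidy: 529/6 - (1/6)Q = 407/6 + (1/6)Q gives Q* = 61 and P* = 78.
With the rebate, buyers effectively pay Pb = Ps − 14, where Ps is the price sellers receive.
On the curves, Pb = 529/6 - (1/6)Q and Ps = 407/6 + (1/6)Q; the wedge Ps − Pb = 14 gives 407/6 + (1/6)Q − (529/6 - (1/6)Q) = 14, so Q' = 103.
Then Pb = 529/6 − (1/6)·103 = 71 and Ps = 407/6 + (1/6)·103 = 85.
Government outlay = subsidy × quantity = 14 × 103 = 1442.

Government cost = 1442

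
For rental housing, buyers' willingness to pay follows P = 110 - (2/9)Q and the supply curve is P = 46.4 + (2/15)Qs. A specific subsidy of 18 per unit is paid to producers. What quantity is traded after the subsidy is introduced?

Q' = 229.5

Pre-subsidy: 110 - (2/9)Q = 46.4 + (2/15)Q gives Q* = 178.875 and P* = 70.25.
With the subsidy, sellers receive Ps = Pb + 18 for each unit, where Pb is the price buyers pay.
On the curves, Pb = 110 - (2/9)Q and Ps = 46.4 + (2/15)Q; the wedge Ps − Pb = 18 gives 46.4 + (2/15)Q − (110 - (2/9)Q) = 18, so Q' = 229.5.
Then Pb = 110 − (2/9)·229.5 = 59 and Ps = 46.4 + (2/15)·229.5 = 77.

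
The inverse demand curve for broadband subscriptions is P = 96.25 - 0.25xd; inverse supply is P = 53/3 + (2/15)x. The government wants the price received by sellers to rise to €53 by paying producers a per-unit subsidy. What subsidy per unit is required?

At a seller price of 53, quantity supplied is -132.5 + 7.5·53 = 265.
Buyers absorb 265 only when they pay Pb = 96.25 − 0.25·265 = 30.
s = Ps − Pb = 53 − 30 = 23.

Required subsidy s = €23 per unit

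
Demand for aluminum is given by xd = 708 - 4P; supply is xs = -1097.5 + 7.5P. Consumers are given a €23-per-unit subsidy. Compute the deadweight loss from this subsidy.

Pre-subsidy: 708 - 4P = -1097.5 + 7.5P gives P* = 157, x* = 80.
With the rebate, buyers effectively pay Pb = Ps − 23, where Ps is the price sellers receive.
Demand in terms of Ps becomes xd = 708 − 4(Ps − 23) = 800 - 4Ps. Setting this equal to supply: 800 - 4Ps = -1097.5 + 7.5Ps, so Ps = 165.
Buyers pay Pb = 165 − 23 = 142; x' = -1097.5 + 7.5·165 = 140.
The subsidy expands output by 140 − 80 = 60 past the efficient level; on those units the gap between marginal cost and willingness to pay runs from 0 up to 23.
DWL = ½ × 23 × 60 = 690.

Deadweight loss = €690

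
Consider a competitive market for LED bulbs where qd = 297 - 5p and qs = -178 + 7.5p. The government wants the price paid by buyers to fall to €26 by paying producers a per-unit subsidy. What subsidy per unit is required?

At a buyer price of 26, quantity demanded is 297 − 5·26 = 167.
Sellers supply 167 only when they receive ps with -178 + 7.5·ps = 167, i.e. ps = 46.
s = ps − pb = 46 − 26 = 20.

Required subsidy s = €20 per unit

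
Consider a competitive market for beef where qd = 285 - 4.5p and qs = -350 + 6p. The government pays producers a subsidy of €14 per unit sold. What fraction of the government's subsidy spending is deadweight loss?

Pre-subsidy: 285 - 4.5p = -350 + 6p gives p* = 1270/21, q* = 90/7.
With the subsidy, sellers receive ps = pb + 14 for each unit, where pb is the price buyers pay.
Supply in terms of pb becomes qs = -350 + 6(pb + 14) = -266 + 6pb. Setting this equal to demand: 285 - 4.5pb = -266 + 6pb, so pb = 1102/21.
Sellers receive ps = 1102/21 + 14 = 1396/21; q' = 285 − 4.5·(1102/21) = 342/7.
ΔCS = ½(90/7 + 342/7)(1270/21 − 1102/21) = 1728/7; ΔPS = ½(90/7 + 342/7)(1396/21 − 1270/21) = 1296/7.
Government spending = 14 × 342/7 = 684.
DWL = ½ × 14 × (342/7 − 90/7) = 252; fraction = 252 / 684 = 7/19.

DWL / government spending = 7/19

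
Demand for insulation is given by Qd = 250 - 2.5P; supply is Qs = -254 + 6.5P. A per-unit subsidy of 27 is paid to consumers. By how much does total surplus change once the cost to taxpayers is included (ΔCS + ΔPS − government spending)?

Pre-subsidy: 250 - 2.5P = -254 + 6.5P gives P* = 56, Q* = 110.
With the rebate, buyers effectively pay Pb = Ps − 27, where Ps is the price sellers receive.
Demand in terms of Ps becomes Qd = 250 − 2.5(Ps − 27) = 317.5 - 2.5Ps. Setting this equal to supply: 317.5 - 2.5Ps = -254 + 6.5Ps, so Ps = 63.5.
Buyers pay Pb = 63.5 − 27 = 36.5; Q' = -254 + 6.5·63.5 = 158.75.
ΔCS = ½(110 + 158.75)(56 − 36.5) = 2620.3125; ΔPS = ½(110 + 158.75)(63.5 − 56) = 1007.8125.
Government spending = 27 × 158.75 = 4286.25.
Net change = 2620.3125 + 1007.8125 − 4286.25 = -658.125. The loss equals the DWL triangle ½·27·48.75.

Net change in total surplus = -658.125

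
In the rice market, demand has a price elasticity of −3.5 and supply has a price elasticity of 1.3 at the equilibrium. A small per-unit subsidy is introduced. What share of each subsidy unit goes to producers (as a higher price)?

Producer share = 35/48

For a small subsidy around the equilibrium, the benefit split depends on the relative slopes, which at a point are proportional to the elasticities.
Buyer share = εs/(εs + |εd|) = 1.3/(1.3 + 3.5) = 13/48; seller share = |εd|/(εs + |εd|) = 35/48.
So producers capture 35/48 of the subsidy.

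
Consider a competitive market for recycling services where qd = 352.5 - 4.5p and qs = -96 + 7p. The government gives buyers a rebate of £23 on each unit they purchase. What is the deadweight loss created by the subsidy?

Deadweight loss = £724.5

Pre-subsidy: 352.5 - 4.5p = -96 + 7p gives p* = 39, q* = 177.
With the rebate, buyers effectively pay pb = ps − 23, where ps is the price sellers receive.
Demand in terms of ps becomes qd = 352.5 − 4.5(ps − 23) = 456 - 4.5ps. Setting this equal to supply: 456 - 4.5ps = -96 + 7ps, so ps = 48.
Buyers pay pb = 48 − 23 = 25; q' = -96 + 7·48 = 240.
The subsidy expands output by 240 − 177 = 63 past the efficient level; on those units the gap between marginal cost and willingness to pay runs from 0 up to 23.
DWL = ½ × 23 × 63 = 724.5.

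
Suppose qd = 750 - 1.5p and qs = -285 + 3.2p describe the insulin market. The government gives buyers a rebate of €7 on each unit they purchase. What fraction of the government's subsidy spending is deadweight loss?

Pre-subsidy: 750 - 1.5p = -285 + 3.2p gives p* = 10350/47, q* = 19725/47.
With the rebate, buyers effectively pay pb = ps − 7, where ps is the price sellers receive.
Demand in terms of ps becomes qd = 750 − 1.5(ps − 7) = 760.5 - 1.5ps. Setting this equal to supply: 760.5 - 1.5ps = -285 + 3.2ps, so ps = 10455/47.
Buyers pay pb = 10455/47 − 7 = 10126/47; q' = -285 + 3.2·(10455/47) = 20061/47.
ΔCS = ½(19725/47 + 20061/47)(10350/47 − 10126/47) = 4456032/2209; ΔPS = ½(19725/47 + 20061/47)(10455/47 − 10350/47) = 2088765/2209.
Government spending = 7 × 20061/47 = 140427/47.
DWL = ½ × 7 × (20061/47 − 19725/47) = 1176/47; fraction = (1176/47) / (140427/47) = 56/6687.

DWL / government spending = 56/6687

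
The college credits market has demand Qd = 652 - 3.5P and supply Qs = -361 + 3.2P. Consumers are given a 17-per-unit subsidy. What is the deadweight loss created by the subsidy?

Pre-subsidy: 652 - 3.5P = -361 + 3.2P gives P* = 10130/67, Q* = 8229/67.
With the rebate, buyers effectively pay Pb = Ps − 17, where Ps is the price sellers receive.
Demand in terms of Ps becomes Qd = 652 − 3.5(Ps − 17) = 711.5 - 3.5Ps. Setting this equal to supply: 711.5 - 3.5Ps = -361 + 3.2Ps, so Ps = 10725/67.
Buyers pay Pb = 10725/67 − 17 = 9586/67; Q' = -361 + 3.2·(10725/67) = 10133/67.
The subsidy expands output by 10133/67 − 8229/67 = 1904/67 past the efficient level; on those units the gap between marginal cost and willingness to pay runs from 0 up to 17.
DWL = ½ × 17 × 1904/67 = 16184/67.

Deadweight loss = 16184/67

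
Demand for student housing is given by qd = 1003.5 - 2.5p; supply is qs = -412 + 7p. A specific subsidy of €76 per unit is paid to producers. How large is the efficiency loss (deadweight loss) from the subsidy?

Pre-subsidy: 1003.5 - 2.5p = -412 + 7p gives p* = 149, q* = 631.
With the subsidy, sellers receive ps = pb + 76 for each unit, where pb is the price buyers pay.
Supply in terms of pb becomes qs = -412 + 7(pb + 76) = 120 + 7pb. Setting this equal to demand: 1003.5 - 2.5pb = 120 + 7pb, so pb = 93.
Sellers receive ps = 93 + 76 = 169; q' = 1003.5 − 2.5·93 = 771.
The subsidy expands output by 771 − 631 = 140 past the efficient level; on those units the gap between marginal cost and willingness to pay runs from 0 up to 76.
DWL = ½ × 76 × 140 = 5320.

Deadweight loss = €5320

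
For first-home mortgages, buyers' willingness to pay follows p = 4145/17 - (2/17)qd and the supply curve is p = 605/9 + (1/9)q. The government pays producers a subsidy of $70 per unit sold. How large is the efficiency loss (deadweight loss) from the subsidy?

Pre-subsidy: 4145/17 - (2/17)q = 605/9 + (1/9)q gives q* = 772 and p* = 153.
With the subsidy, sellers receive ps = pb + 70 for each unit, where pb is the price buyers pay.
On the curves, pb = 4145/17 - (2/17)q and ps = 605/9 + (1/9)q; the wedge ps − pb = 70 gives 605/9 + (1/9)q − (4145/17 - (2/17)q) = 70, so q' = 1078.
Then pb = 4145/17 − (2/17)·1078 = 117 and ps = 605/9 + (1/9)·1078 = 187.
The subsidy expands output by 1078 − 772 = 306 past the efficient level; on those units the gap between marginal cost and willingness to pay runs from 0 up to 70.
DWL = ½ × 70 × 306 = 10710.

Deadweight loss = $10710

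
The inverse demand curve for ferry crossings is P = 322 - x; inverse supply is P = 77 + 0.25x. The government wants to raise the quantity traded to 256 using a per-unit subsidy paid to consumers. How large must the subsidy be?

At x = 256, from the demand curve buyers pay Pb = 322 − 1·256 = 66; from the supply curve sellers need Ps = 77 + 0.25·256 = 141.
The subsidy must fill the gap: s = Ps − Pb = 141 − 66 = 75.

Required subsidy s = 75 per unit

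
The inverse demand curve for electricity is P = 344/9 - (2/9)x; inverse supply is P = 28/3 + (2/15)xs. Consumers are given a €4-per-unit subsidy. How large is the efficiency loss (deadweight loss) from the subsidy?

Deadweight loss = €22.5

Pre-subsidy: 344/9 - (2/9)x = 28/3 + (2/15)x gives x* = 81.25 and P* = 121/6.
With the rebate, buyers effectively pay Pb = Ps − 4, where Ps is the price sellers receive.
On the curves, Pb = 344/9 - (2/9)x and Ps = 28/3 + (2/15)x; the wedge Ps − Pb = 4 gives 28/3 + (2/15)x − (344/9 - (2/9)x) = 4, so x' = 92.5.
Then Pb = 344/9 − (2/9)·92.5 = 53/3 and Ps = 28/3 + (2/15)·92.5 = 65/3.
The subsidy expands output by 92.5 − 81.25 = 11.25 past the efficient level; on those units the gap between marginal cost and willingness to pay runs from 0 up to 4.
DWL = ½ × 4 × 11.25 = 22.5.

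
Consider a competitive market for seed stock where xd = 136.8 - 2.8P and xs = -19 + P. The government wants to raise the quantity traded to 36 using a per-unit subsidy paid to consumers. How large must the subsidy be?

At x = 36, invert demand for the buyer price: Pb = (136.8 − 36)/2.8 = 36; invert supply for the seller price: Ps = (36 − (-19))/1 = 55.
The subsidy must fill the gap: s = Ps − Pb = 55 − 36 = 19.

Required subsidy s = 19 per unit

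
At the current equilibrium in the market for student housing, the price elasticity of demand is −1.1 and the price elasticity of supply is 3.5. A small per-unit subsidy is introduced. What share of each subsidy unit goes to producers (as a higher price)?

Producer share = 11/46

For a small subsidy around the equilibrium, the benefit split depends on the relative slopes, which at a point are proportional to the elasticities.
Buyer share = εs/(εs + |εd|) = 3.5/(3.5 + 1.1) = 35/46; seller share = |εd|/(εs + |εd|) = 11/46.
So producers capture 11/46 of the subsidy.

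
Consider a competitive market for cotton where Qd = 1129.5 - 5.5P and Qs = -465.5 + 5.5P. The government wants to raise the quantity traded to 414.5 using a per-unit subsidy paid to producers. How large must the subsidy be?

Required subsidy s = 30 per unit

At Q = 414.5, invert demand for the buyer price: Pb = (1129.5 − 414.5)/5.5 = 130; invert supply for the seller price: Ps = (414.5 − (-465.5))/5.5 = 160.
The subsidy must fill the gap: s = Ps − Pb = 160 − 130 = 30.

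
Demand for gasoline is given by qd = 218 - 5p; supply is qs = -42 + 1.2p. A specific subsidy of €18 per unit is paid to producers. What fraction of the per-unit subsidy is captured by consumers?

Pre-subsidy: 218 - 5p = -42 + 1.2p gives p* = 1300/31, q* = 258/31.
With the subsidy, sellers receive ps = pb + 18 for each unit, where pb is the price buyers pay.
Supply in terms of pb becomes qs = -42 + 1.2(pb + 18) = -20.4 + 1.2pb. Setting this equal to demand: 218 - 5pb = -20.4 + 1.2pb, so pb = 1192/31.
Sellers receive ps = 1192/31 + 18 = 1750/31; q' = 218 − 5·(1192/31) = 798/31.
Buyers' price falls by p* − pb = 1300/31 − 1192/31 = 108/31; sellers' price rises by ps − p* = 1750/31 − 1300/31 = 450/31.
So consumers capture (108/31)/18 = 6/31 of each unit of subsidy.

Consumer share = 6/31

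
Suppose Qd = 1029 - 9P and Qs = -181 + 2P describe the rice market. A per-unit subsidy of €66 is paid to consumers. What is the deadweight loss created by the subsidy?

Pre-subsidy: 1029 - 9P = -181 + 2P gives P* = 110, Q* = 39.
With the rebate, buyers effectively pay Pb = Ps − 66, where Ps is the price sellers receive.
Demand in terms of Ps becomes Qd = 1029 − 9(Ps − 66) = 1623 - 9Ps. Setting this equal to supply: 1623 - 9Ps = -181 + 2Ps, so Ps = 164.
Buyers pay Pb = 164 − 66 = 98; Q' = -181 + 2·164 = 147.
The subsidy expands output by 147 − 39 = 108 past the efficient level; on those units the gap between marginal cost and willingness to pay runs from 0 up to 66.
DWL = ½ × 66 × 108 = 3564.

Deadweight loss = €3564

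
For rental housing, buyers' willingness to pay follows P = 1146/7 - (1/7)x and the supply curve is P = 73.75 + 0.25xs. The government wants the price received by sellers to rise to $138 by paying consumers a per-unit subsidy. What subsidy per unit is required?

At a seller price of 138, quantity supplied is -295 + 4·138 = 257.
Buyers absorb 257 only when they pay Pb = 1146/7 − (1/7)·257 = 127.
s = Ps − Pb = 138 − 127 = 11.

Required subsidy s = $11 per unit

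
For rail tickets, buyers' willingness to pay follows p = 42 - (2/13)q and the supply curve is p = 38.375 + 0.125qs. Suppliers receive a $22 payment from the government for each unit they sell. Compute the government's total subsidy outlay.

Pre-subsidy: 42 - (2/13)q = 38.375 + 0.125q gives q* = 13 and p* = 40.
With the subsidy, sellers receive ps = pb + 22 for each unit, where pb is the price buyers pay.
On the curves, pb = 42 - (2/13)q and ps = 38.375 + 0.125q; the wedge ps − pb = 22 gives 38.375 + 0.125q − (42 - (2/13)q) = 22, so q' = 2665/29.
Then pb = 42 − (2/13)·(2665/29) = 808/29 and ps = 38.375 + 0.125·(2665/29) = 1446/29.
Government outlay = subsidy × quantity = 22 × 2665/29 = 58630/29.

Government cost = 58630/29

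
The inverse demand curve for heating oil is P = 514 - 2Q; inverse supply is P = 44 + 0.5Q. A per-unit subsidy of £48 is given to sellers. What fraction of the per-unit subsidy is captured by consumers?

Consumer share = 0.8

Pre-subsidy: 514 - 2Q = 44 + 0.5Q gives Q* = 188 and P* = 138.
With the subsidy, sellers receive Ps = Pb + 48 for each unit, where Pb is the price buyers pay.
On the curves, Pb = 514 - 2Q and Ps = 44 + 0.5Q; the wedge Ps − Pb = 48 gives 44 + 0.5Q − (514 - 2Q) = 48, so Q' = 207.2.
Then Pb = 514 − 2·207.2 = 99.6 and Ps = 44 + 0.5·207.2 = 147.6.
Buyers' price falls by P* − Pb = 138 − 99.6 = 38.4; sellers' price rises by Ps − P* = 147.6 − 138 = 9.6.
So consumers capture 38.4/48 = 0.8 of each unit of subsidy.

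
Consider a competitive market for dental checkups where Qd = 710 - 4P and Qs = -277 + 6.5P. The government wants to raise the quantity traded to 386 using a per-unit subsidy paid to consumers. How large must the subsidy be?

At Q = 386, invert demand for the buyer price: Pb = (710 − 386)/4 = 81; invert supply for the seller price: Ps = (386 − (-277))/6.5 = 102.
The subsidy must fill the gap: s = Ps − Pb = 102 − 81 = 21.

Required subsidy s = 21 per unit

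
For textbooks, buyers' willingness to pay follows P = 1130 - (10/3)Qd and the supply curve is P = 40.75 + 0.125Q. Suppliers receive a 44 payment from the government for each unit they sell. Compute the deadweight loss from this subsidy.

Deadweight loss = 23232/83

Pre-subsidy: 1130 - (10/3)Q = 40.75 + 0.125Q gives Q* = 26142/83 and P* = 6650/83.
With the subsidy, sellers receive Ps = Pb + 44 for each unit, where Pb is the price buyers pay.
On the curves, Pb = 1130 - (10/3)Q and Ps = 40.75 + 0.125Q; the wedge Ps − Pb = 44 gives 40.75 + 0.125Q − (1130 - (10/3)Q) = 44, so Q' = 27198/83.
Then Pb = 1130 − (10/3)·(27198/83) = 3130/83 and Ps = 40.75 + 0.125·(27198/83) = 6782/83.
The subsidy expands output by 27198/83 − 26142/83 = 1056/83 past the efficient level; on those units the gap between marginal cost and willingness to pay runs from 0 up to 44.
DWL = ½ × 44 × 1056/83 = 23232/83.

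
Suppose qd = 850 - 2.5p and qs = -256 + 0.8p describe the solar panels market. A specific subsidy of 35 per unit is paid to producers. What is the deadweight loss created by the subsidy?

Deadweight loss = 12250/33

Pre-subsidy: 850 - 2.5p = -256 + 0.8p gives p* = 11060/33, q* = 400/33.
With the subsidy, sellers receive ps = pb + 35 for each unit, where pb is the price buyers pay.
Supply in terms of pb becomes qs = -256 + 0.8(pb + 35) = -228 + 0.8pb. Setting this equal to demand: 850 - 2.5pb = -228 + 0.8pb, so pb = 980/3.
Sellers receive ps = 980/3 + 35 = 1085/3; q' = 850 − 2.5·(980/3) = 100/3.
The subsidy expands output by 100/3 − 400/33 = 700/33 past the efficient level; on those units the gap between marginal cost and willingness to pay runs from 0 up to 35.
DWL = ½ × 35 × 700/33 = 12250/33.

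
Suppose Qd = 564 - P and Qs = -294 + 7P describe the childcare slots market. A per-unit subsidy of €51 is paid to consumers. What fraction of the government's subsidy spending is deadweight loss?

Pre-subsidy: 564 - P = -294 + 7P gives P* = 107.25, Q* = 456.75.
With the rebate, buyers effectively pay Pb = Ps − 51, where Ps is the price sellers receive.
Demand in terms of Ps becomes Qd = 564 − 1(Ps − 51) = 615 - Ps. Setting this equal to supply: 615 - Ps = -294 + 7Ps, so Ps = 113.625.
Buyers pay Pb = 113.625 − 51 = 62.625; Q' = -294 + 7·113.625 = 501.375.
ΔCS = ½(456.75 + 501.375)(107.25 − 62.625) = 21378.1640625; ΔPS = ½(456.75 + 501.375)(113.625 − 107.25) = 3054.0234375.
Government spending = 51 × 501.375 = 25570.125.
DWL = ½ × 51 × (501.375 − 456.75) = 1137.9375; fraction = 1137.9375 / 25570.125 = 17/382.

DWL / government spending = 17/382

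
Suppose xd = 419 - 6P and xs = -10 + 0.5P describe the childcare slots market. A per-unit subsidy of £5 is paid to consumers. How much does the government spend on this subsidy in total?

Pre-subsidy: 419 - 6P = -10 + 0.5P gives P* = 66, x* = 23.
With the rebate, buyers effectively pay Pb = Ps − 5, where Ps is the price sellers receive.
Demand in terms of Ps becomes xd = 419 − 6(Ps − 5) = 449 - 6Ps. Setting this equal to supply: 449 - 6Ps = -10 + 0.5Ps, so Ps = 918/13.
Buyers pay Pb = 918/13 − 5 = 853/13; x' = -10 + 0.5·(918/13) = 329/13.
Government outlay = subsidy × quantity = 5 × 329/13 = 1645/13.

Government cost = 1645/13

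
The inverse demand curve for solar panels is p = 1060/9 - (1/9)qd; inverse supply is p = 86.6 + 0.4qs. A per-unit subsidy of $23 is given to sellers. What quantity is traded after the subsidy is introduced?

q' = 106

Pre-subsidy: 1060/9 - (1/9)q = 86.6 + 0.4q gives q* = 61 and p* = 111.
With the subsidy, sellers receive ps = pb + 23 for each unit, where pb is the price buyers pay.
On the curves, pb = 1060/9 - (1/9)q and ps = 86.6 + 0.4q; the wedge ps − pb = 23 gives 86.6 + 0.4q − (1060/9 - (1/9)q) = 23, so q' = 106.
Then pb = 1060/9 − (1/9)·106 = 106 and ps = 86.6 + 0.4·106 = 129.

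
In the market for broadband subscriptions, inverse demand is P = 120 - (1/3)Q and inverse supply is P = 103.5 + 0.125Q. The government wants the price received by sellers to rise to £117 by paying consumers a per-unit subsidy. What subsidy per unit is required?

Required subsidy s = £33 per unit

At a seller price of 117, quantity supplied is -828 + 8·117 = 108.
Buyers absorb 108 only when they pay Pb = 120 − (1/3)·108 = 84.
s = Ps − Pb = 117 − 84 = 33.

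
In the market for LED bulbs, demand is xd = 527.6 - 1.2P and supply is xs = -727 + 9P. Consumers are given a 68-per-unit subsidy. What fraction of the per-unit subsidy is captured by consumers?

Consumer share = 15/17

Pre-subsidy: 527.6 - 1.2P = -727 + 9P gives P* = 123, x* = 380.
With the rebate, buyers effectively pay Pb = Ps − 68, where Ps is the price sellers receive.
Demand in terms of Ps becomes xd = 527.6 − 1.2(Ps − 68) = 609.2 - 1.2Ps. Setting this equal to supply: 609.2 - 1.2Ps = -727 + 9Ps, so Ps = 131.
Buyers pay Pb = 131 − 68 = 63; x' = -727 + 9·131 = 452.
Buyers' price falls by P* − Pb = 123 − 63 = 60; sellers' price rises by Ps − P* = 131 − 123 = 8.
So consumers capture 60/68 = 15/17 of each unit of subsidy.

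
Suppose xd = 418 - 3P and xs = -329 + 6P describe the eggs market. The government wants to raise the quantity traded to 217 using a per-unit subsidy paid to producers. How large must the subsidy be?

At x = 217, invert demand for the buyer price: Pb = (418 − 217)/3 = 67; invert supply for the seller price: Ps = (217 − (-329))/6 = 91.
The subsidy must fill the gap: s = Ps − Pb = 91 − 67 = 24.

Required subsidy s = 24 per unit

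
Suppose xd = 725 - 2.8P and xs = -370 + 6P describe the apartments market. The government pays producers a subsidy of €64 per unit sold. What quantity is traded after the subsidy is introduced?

x' = 10973/22

Pre-subsidy: 725 - 2.8P = -370 + 6P gives P* = 5475/44, x* = 8285/22.
With the subsidy, sellers receive Ps = Pb + 64 for each unit, where Pb is the price buyers pay.
Supply in terms of Pb becomes xs = -370 + 6(Pb + 64) = 14 + 6Pb. Setting this equal to demand: 725 - 2.8Pb = 14 + 6Pb, so Pb = 3555/44.
Sellers receive Ps = 3555/44 + 64 = 6371/44; x' = 725 − 2.8·(3555/44) = 10973/22.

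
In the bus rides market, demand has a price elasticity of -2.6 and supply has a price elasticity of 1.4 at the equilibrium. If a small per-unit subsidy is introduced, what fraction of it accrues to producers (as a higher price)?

For a small subsidy around the equilibrium, the benefit split depends on the relative slopes, which at a point are proportional to the elasticities.
Buyer share = εs/(εs + |εd|) = 1.4/(1.4 + 2.6) = 0.35; seller share = |εd|/(εs + |εd|) = 0.65.
So producers capture 0.65 of the subsidy.

Producer share = 0.65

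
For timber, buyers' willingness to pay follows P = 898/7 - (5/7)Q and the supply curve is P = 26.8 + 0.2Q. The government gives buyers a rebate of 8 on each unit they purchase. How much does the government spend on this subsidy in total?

Pre-subsidy: 898/7 - (5/7)Q = 26.8 + 0.2Q gives Q* = 111 and P* = 49.
With the rebate, buyers effectively pay Pb = Ps − 8, where Ps is the price sellers receive.
On the curves, Pb = 898/7 - (5/7)Q and Ps = 26.8 + 0.2Q; the wedge Ps − Pb = 8 gives 26.8 + 0.2Q − (898/7 - (5/7)Q) = 8, so Q' = 119.75.
Then Pb = 898/7 − (5/7)·119.75 = 42.75 and Ps = 26.8 + 0.2·119.75 = 50.75.
Government outlay = subsidy × quantity = 8 × 119.75 = 958.

Government cost = 958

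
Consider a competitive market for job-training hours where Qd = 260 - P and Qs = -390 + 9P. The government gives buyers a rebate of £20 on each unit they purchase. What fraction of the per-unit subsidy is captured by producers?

Producer share = 0.1

Pre-subsidy: 260 - P = -390 + 9P gives P* = 65, Q* = 195.
With the rebate, buyers effectively pay Pb = Ps − 20, where Ps is the price sellers receive.
Demand in terms of Ps becomes Qd = 260 − 1(Ps − 20) = 280 - Ps. Setting this equal to supply: 280 - Ps = -390 + 9Ps, so Ps = 67.
Buyers pay Pb = 67 − 20 = 47; Q' = -390 + 9·67 = 213.
Buyers' price falls by P* − Pb = 65 − 47 = 18; sellers' price rises by Ps − P* = 67 − 65 = 2.
So producers capture 2/20 = 0.1 of each unit of subsidy.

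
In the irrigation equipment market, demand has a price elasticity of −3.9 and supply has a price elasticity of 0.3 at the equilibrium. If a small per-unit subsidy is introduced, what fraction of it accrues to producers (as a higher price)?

For a small subsidy around the equilibrium, the benefit split depends on the relative slopes, which at a point are proportional to the elasticities.
Buyer share = εs/(εs + |εd|) = 0.3/(0.3 + 3.9) = 1/14; seller share = |εd|/(εs + |εd|) = 13/14.
So producers capture 13/14 of the subsidy.

Producer share = 13/14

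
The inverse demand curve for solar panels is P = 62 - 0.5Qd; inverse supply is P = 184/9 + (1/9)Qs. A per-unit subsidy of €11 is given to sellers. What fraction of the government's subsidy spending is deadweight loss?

DWL / government spending = 9/86

Pre-subsidy: 62 - 0.5Q = 184/9 + (1/9)Q gives Q* = 68 and P* = 28.
With the subsidy, sellers receive Ps = Pb + 11 for each unit, where Pb is the price buyers pay.
On the curves, Pb = 62 - 0.5Q and Ps = 184/9 + (1/9)Q; the wedge Ps − Pb = 11 gives 184/9 + (1/9)Q − (62 - 0.5Q) = 11, so Q' = 86.
Then Pb = 62 − 0.5·86 = 19 and Ps = 184/9 + (1/9)·86 = 30.
ΔCS = ½(68 + 86)(28 − 19) = 693; ΔPS = ½(68 + 86)(30 − 28) = 154.
Government spending = 11 × 86 = 946.
DWL = ½ × 11 × (86 − 68) = 99; fraction = 99 / 946 = 9/86.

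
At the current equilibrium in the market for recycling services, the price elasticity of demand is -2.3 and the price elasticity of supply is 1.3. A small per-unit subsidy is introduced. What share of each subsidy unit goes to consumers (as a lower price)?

For a small subsidy around the equilibrium, the benefit split depends on the relative slopes, which at a point are proportional to the elasticities.
Buyer share = εs/(εs + |εd|) = 1.3/(1.3 + 2.3) = 13/36; seller share = |εd|/(εs + |εd|) = 23/36.

Consumer share = 13/36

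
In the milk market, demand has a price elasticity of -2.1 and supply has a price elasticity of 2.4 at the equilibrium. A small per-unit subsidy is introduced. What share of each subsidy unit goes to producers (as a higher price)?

Producer share = 7/15

For a small subsidy around the equilibrium, the benefit split depends on the relative slopes, which at a point are proportional to the elasticities.
Buyer share = εs/(εs + |εd|) = 2.4/(2.4 + 2.1) = 8/15; seller share = |εd|/(εs + |εd|) = 7/15.
So producers capture 7/15 of the subsidy.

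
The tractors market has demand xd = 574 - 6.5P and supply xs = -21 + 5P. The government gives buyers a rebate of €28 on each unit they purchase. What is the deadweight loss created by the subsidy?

Pre-subsidy: 574 - 6.5P = -21 + 5P gives P* = 1190/23, x* = 5467/23.
With the rebate, buyers effectively pay Pb = Ps − 28, where Ps is the price sellers receive.
Demand in terms of Ps becomes xd = 574 − 6.5(Ps − 28) = 756 - 6.5Ps. Setting this equal to supply: 756 - 6.5Ps = -21 + 5Ps, so Ps = 1554/23.
Buyers pay Pb = 1554/23 − 28 = 910/23; x' = -21 + 5·(1554/23) = 7287/23.
The subsidy expands output by 7287/23 − 5467/23 = 1820/23 past the efficient level; on those units the gap between marginal cost and willingness to pay runs from 0 up to 28.
DWL = ½ × 28 × 1820/23 = 25480/23.

Deadweight loss = 25480/23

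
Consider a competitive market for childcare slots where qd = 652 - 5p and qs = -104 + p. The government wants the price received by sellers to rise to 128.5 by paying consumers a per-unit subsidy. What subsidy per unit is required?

At a seller price of 128.5, quantity supplied is -104 + 1·128.5 = 24.5.
Buyers absorb 24.5 only when they pay pb with 652 − 5·pb = 24.5, i.e. pb = 125.5.
s = ps − pb = 128.5 − 125.5 = 3.

Required subsidy s = 3 per unit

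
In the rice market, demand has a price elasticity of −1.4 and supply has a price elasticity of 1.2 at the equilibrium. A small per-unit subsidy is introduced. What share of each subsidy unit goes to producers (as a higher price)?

Producer share = 7/13

For a small subsidy around the equilibrium, the benefit split depends on the relative slopes, which at a point are proportional to the elasticities.
Buyer share = εs/(εs + |εd|) = 1.2/(1.2 + 1.4) = 6/13; seller share = |εd|/(εs + |εd|) = 7/13.
So producers capture 7/13 of the subsidy.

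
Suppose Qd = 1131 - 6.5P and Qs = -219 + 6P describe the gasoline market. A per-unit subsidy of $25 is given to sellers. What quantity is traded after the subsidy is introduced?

Pre-subsidy: 1131 - 6.5P = -219 + 6P gives P* = 108, Q* = 429.
With the subsidy, sellers receive Ps = Pb + 25 for each unit, where Pb is the price buyers pay.
Supply in terms of Pb becomes Qs = -219 + 6(Pb + 25) = -69 + 6Pb. Setting this equal to demand: 1131 - 6.5Pb = -69 + 6Pb, so Pb = 96.
Sellers receive Ps = 96 + 25 = 121; Q' = 1131 − 6.5·96 = 507.

Q' = 507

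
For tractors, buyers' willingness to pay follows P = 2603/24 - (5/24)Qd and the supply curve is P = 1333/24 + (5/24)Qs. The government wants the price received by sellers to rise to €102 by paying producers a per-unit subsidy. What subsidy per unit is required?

At a seller price of 102, quantity supplied is -266.6 + 4.8·102 = 223.
Buyers absorb 223 only when they pay Pb = 2603/24 − (5/24)·223 = 62.
s = Ps − Pb = 102 − 62 = 40.

Required subsidy s = €40 per unit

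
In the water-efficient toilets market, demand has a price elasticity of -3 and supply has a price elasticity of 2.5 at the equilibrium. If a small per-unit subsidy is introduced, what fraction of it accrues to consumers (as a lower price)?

Consumer share = 5/11

For a small subsidy around the equilibrium, the benefit split depends on the relative slopes, which at a point are proportional to the elasticities.
Buyer share = εs/(εs + |εd|) = 2.5/(2.5 + 3) = 5/11; seller share = |εd|/(εs + |εd|) = 6/11.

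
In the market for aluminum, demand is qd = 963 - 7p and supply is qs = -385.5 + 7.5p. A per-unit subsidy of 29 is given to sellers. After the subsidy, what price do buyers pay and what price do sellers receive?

Pre-subsidy: 963 - 7p = -385.5 + 7.5p gives p* = 93, q* = 312.
With the subsidy, sellers receive ps = pb + 29 for each unit, where pb is the price buyers pay.
Supply in terms of pb becomes qs = -385.5 + 7.5(pb + 29) = -168 + 7.5pb. Setting this equal to demand: 963 - 7pb = -168 + 7.5pb, so pb = 78.
Sellers receive ps = 78 + 29 = 107; q' = 963 − 7·78 = 417.

Buyers pay 78; sellers receive 107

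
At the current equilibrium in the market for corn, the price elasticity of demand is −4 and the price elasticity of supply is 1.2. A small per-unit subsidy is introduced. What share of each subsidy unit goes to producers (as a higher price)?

For a small subsidy around the equilibrium, the benefit split depends on the relative slopes, which at a point are proportional to the elasticities.
Buyer share = εs/(εs + |εd|) = 1.2/(1.2 + 4) = 3/13; seller share = |εd|/(εs + |εd|) = 10/13.
So producers capture 10/13 of the subsidy.

Producer share = 10/13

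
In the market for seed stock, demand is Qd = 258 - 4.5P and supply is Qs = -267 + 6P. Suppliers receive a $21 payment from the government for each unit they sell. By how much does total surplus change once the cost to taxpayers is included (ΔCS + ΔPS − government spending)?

Net change in total surplus = -$567

Pre-subsidy: 258 - 4.5P = -267 + 6P gives P* = 50, Q* = 33.
With the subsidy, sellers receive Ps = Pb + 21 for each unit, where Pb is the price buyers pay.
Supply in terms of Pb becomes Qs = -267 + 6(Pb + 21) = -141 + 6Pb. Setting this equal to demand: 258 - 4.5Pb = -141 + 6Pb, so Pb = 38.
Sellers receive Ps = 38 + 21 = 59; Q' = 258 − 4.5·38 = 87.
ΔCS = ½(33 + 87)(50 − 38) = 720; ΔPS = ½(33 + 87)(59 − 50) = 540.
Government spending = 21 × 87 = 1827.
Net change = 720 + 540 − 1827 = -567. The loss equals the DWL triangle ½·21·54.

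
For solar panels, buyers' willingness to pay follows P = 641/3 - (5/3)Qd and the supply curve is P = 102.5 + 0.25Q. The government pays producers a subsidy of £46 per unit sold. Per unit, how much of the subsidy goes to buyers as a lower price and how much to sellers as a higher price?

Buyers gain £40 per unit; sellers gain £6 per unit

Pre-subsidy: 641/3 - (5/3)Q = 102.5 + 0.25Q gives Q* = 58 and P* = 117.
With the subsidy, sellers receive Ps = Pb + 46 for each unit, where Pb is the price buyers pay.
On the curves, Pb = 641/3 - (5/3)Q and Ps = 102.5 + 0.25Q; the wedge Ps − Pb = 46 gives 102.5 + 0.25Q − (641/3 - (5/3)Q) = 46, so Q' = 82.
Then Pb = 641/3 − (5/3)·82 = 77 and Ps = 102.5 + 0.25·82 = 123.
Buyers' price falls by P* − Pb = 117 − 77 = 40; sellers' price rises by Ps − P* = 123 − 117 = 6.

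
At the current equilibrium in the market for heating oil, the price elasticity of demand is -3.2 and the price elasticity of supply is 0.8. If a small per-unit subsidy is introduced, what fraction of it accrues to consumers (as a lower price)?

For a small subsidy around the equilibrium, the benefit split depends on the relative slopes, which at a point are proportional to the elasticities.
Buyer share = εs/(εs + |εd|) = 0.8/(0.8 + 3.2) = 0.2; seller share = |εd|/(εs + |εd|) = 0.8.

Consumer share = 0.2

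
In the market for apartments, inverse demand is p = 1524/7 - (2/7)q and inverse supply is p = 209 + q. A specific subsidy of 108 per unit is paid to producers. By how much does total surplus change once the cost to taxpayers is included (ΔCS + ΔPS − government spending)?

Pre-subsidy: 1524/7 - (2/7)q = 209 + q gives q* = 61/9 and p* = 1942/9.
With the subsidy, sellers receive ps = pb + 108 for each unit, where pb is the price buyers pay.
On the curves, pb = 1524/7 - (2/7)q and ps = 209 + q; the wedge ps − pb = 108 gives 209 + q − (1524/7 - (2/7)q) = 108, so q' = 817/9.
Then pb = 1524/7 − (2/7)·(817/9) = 1726/9 and ps = 209 + 1·(817/9) = 2698/9.
ΔCS = ½(61/9 + 817/9)(1942/9 − 1726/9) = 3512/3; ΔPS = ½(61/9 + 817/9)(2698/9 − 1942/9) = 12292/3.
Government spending = 108 × 817/9 = 9804.
Net change = 3512/3 + 12292/3 − 9804 = -4536. The loss equals the DWL triangle ½·108·84.

Net change in total surplus = -4536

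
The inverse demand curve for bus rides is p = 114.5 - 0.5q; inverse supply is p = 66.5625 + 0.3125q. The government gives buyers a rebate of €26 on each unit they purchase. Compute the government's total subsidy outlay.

Pre-subsidy: 114.5 - 0.5q = 66.5625 + 0.3125q gives q* = 59 and p* = 85.
With the rebate, buyers effectively pay pb = ps − 26, where ps is the price sellers receive.
On the curves, pb = 114.5 - 0.5q and ps = 66.5625 + 0.3125q; the wedge ps − pb = 26 gives 66.5625 + 0.3125q − (114.5 - 0.5q) = 26, so q' = 91.
Then pb = 114.5 − 0.5·91 = 69 and ps = 66.5625 + 0.3125·91 = 95.
Government outlay = subsidy × quantity = 26 × 91 = 2366.

Government cost = €2366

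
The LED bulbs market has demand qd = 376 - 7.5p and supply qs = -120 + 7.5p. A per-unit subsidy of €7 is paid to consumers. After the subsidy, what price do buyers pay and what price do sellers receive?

Buyers pay 887/30; sellers receive 1097/30

Pre-subsidy: 376 - 7.5p = -120 + 7.5p gives p* = 496/15, q* = 128.
With the rebate, buyers effectively pay pb = ps − 7, where ps is the price sellers receive.
Demand in terms of ps becomes qd = 376 − 7.5(ps − 7) = 428.5 - 7.5ps. Setting this equal to supply: 428.5 - 7.5ps = -120 + 7.5ps, so ps = 1097/30.
Buyers pay pb = 1097/30 − 7 = 887/30; q' = -120 + 7.5·(1097/30) = 154.25.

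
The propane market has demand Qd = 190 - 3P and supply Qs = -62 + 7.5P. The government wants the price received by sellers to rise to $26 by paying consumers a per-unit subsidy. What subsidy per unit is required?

At a seller price of 26, quantity supplied is -62 + 7.5·26 = 133.
Buyers absorb 133 only when they pay Pb with 190 − 3·Pb = 133, i.e. Pb = 19.
s = Ps − Pb = 26 − 19 = 7.

Required subsidy s = $7 per unit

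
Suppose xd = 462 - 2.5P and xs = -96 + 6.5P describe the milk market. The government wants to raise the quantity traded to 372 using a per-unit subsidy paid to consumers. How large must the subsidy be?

At x = 372, invert demand for the buyer price: Pb = (462 − 372)/2.5 = 36; invert supply for the seller price: Ps = (372 − (-96))/6.5 = 72.
The subsidy must fill the gap: s = Ps − Pb = 72 − 36 = 36.

Required subsidy s = 36 per unit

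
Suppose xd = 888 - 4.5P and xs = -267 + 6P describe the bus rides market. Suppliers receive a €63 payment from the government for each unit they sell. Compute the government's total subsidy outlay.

Pre-subsidy: 888 - 4.5P = -267 + 6P gives P* = 110, x* = 393.
With the subsidy, sellers receive Ps = Pb + 63 for each unit, where Pb is the price buyers pay.
Supply in terms of Pb becomes xs = -267 + 6(Pb + 63) = 111 + 6Pb. Setting this equal to demand: 888 - 4.5Pb = 111 + 6Pb, so Pb = 74.
Sellers receive Ps = 74 + 63 = 137; x' = 888 − 4.5·74 = 555.
Government outlay = subsidy × quantity = 63 × 555 = 34965.

Government cost = €34965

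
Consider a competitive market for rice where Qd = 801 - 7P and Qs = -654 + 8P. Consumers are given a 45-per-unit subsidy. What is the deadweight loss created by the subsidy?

Deadweight loss = 3780

Pre-subsidy: 801 - 7P = -654 + 8P gives P* = 97, Q* = 122.
With the rebate, buyers effectively pay Pb = Ps − 45, where Ps is the price sellers receive.
Demand in terms of Ps becomes Qd = 801 − 7(Ps − 45) = 1116 - 7Ps. Setting this equal to supply: 1116 - 7Ps = -654 + 8Ps, so Ps = 118.
Buyers pay Pb = 118 − 45 = 73; Q' = -654 + 8·118 = 290.
The subsidy expands output by 290 − 122 = 168 past the efficient level; on those units the gap between marginal cost and willingness to pay runs from 0 up to 45.
DWL = ½ × 45 × 168 = 3780.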